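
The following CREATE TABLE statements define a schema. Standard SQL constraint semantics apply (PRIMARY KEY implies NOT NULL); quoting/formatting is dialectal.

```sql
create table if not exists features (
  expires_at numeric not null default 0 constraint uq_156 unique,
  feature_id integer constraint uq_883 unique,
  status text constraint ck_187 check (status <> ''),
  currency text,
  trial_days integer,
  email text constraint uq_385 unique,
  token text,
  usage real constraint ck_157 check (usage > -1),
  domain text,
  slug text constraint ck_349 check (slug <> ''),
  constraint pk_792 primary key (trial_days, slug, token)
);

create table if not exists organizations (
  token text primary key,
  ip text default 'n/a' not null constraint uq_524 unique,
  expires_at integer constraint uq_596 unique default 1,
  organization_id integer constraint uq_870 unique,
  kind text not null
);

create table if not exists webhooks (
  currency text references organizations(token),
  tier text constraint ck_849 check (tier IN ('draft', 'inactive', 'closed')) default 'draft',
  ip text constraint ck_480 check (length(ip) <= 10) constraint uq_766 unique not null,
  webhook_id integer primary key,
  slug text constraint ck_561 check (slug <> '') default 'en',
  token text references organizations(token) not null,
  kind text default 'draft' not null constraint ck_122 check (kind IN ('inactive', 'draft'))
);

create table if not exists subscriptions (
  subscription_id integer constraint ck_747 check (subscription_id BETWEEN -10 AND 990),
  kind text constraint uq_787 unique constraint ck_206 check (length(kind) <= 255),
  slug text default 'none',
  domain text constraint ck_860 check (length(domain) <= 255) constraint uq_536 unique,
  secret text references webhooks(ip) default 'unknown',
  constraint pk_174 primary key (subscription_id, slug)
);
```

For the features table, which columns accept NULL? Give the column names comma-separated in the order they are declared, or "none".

- expires_at: declared NOT NULL → not nullable.
- feature_id: UNIQUE does not imply NOT NULL → nullable.
- status: CHECK does not forbid NULL (a CHECK constraint passes when its expression is NULL) → nullable.
- currency: no NOT NULL constraint applies → nullable.
- trial_days: part of the PRIMARY KEY, which implies NOT NULL → not nullable.
- email: UNIQUE does not imply NOT NULL → nullable.
- token: part of the PRIMARY KEY, which implies NOT NULL → not nullable.
- usage: CHECK does not forbid NULL (a CHECK constraint passes when its expression is NULL) → nullable.
- domain: no NOT NULL constraint applies → nullable.
- slug: part of the PRIMARY KEY, which implies NOT NULL → not nullable.

feature_id, status, currency, email, usage, domain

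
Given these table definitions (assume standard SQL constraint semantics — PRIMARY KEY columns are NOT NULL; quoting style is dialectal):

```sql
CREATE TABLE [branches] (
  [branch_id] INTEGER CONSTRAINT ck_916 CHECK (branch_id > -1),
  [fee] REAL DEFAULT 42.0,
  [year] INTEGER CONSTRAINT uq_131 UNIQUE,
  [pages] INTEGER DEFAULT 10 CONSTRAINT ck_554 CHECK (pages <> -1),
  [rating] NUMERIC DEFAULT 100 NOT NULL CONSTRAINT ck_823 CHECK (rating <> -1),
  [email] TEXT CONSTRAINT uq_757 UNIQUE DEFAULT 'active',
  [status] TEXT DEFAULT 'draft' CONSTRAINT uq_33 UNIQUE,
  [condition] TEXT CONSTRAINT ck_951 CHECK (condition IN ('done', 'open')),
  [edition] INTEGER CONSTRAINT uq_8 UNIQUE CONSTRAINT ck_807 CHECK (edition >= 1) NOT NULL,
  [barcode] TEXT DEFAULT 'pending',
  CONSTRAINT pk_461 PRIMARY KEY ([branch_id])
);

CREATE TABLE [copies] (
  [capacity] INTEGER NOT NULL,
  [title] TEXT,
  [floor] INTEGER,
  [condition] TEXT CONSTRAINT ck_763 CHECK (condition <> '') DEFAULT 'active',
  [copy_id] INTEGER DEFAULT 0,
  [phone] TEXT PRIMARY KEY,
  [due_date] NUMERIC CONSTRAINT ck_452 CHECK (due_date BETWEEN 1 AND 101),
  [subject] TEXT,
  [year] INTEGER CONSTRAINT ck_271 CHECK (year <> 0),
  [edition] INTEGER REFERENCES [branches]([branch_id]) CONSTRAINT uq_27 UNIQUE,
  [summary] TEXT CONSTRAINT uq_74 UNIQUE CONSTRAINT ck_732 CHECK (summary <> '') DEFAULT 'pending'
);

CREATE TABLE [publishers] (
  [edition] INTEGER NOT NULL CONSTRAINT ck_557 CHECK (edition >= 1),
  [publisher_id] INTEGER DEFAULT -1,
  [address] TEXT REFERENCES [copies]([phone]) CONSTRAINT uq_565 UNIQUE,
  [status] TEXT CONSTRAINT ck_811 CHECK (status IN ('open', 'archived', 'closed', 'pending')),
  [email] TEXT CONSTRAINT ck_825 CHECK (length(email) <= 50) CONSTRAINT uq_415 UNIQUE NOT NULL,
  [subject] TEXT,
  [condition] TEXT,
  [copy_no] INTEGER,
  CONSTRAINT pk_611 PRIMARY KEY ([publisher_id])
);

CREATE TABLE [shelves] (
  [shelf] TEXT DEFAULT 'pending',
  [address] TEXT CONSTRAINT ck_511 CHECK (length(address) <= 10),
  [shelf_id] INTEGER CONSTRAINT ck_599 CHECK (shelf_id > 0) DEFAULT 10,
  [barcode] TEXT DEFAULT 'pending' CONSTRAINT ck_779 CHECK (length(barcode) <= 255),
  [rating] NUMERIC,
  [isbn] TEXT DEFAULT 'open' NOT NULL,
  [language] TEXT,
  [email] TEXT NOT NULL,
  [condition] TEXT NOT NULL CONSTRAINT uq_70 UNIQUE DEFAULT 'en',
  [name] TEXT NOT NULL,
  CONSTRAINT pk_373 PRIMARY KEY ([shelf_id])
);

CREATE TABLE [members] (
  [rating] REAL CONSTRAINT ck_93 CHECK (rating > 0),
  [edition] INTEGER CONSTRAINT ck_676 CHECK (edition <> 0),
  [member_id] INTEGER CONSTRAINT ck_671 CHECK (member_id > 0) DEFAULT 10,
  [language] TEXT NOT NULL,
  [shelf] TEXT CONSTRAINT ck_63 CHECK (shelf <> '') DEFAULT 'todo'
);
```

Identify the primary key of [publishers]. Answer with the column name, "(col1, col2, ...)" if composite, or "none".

publisher_id

publisher_id is declared PRIMARY KEY as a table-level PRIMARY KEY clause.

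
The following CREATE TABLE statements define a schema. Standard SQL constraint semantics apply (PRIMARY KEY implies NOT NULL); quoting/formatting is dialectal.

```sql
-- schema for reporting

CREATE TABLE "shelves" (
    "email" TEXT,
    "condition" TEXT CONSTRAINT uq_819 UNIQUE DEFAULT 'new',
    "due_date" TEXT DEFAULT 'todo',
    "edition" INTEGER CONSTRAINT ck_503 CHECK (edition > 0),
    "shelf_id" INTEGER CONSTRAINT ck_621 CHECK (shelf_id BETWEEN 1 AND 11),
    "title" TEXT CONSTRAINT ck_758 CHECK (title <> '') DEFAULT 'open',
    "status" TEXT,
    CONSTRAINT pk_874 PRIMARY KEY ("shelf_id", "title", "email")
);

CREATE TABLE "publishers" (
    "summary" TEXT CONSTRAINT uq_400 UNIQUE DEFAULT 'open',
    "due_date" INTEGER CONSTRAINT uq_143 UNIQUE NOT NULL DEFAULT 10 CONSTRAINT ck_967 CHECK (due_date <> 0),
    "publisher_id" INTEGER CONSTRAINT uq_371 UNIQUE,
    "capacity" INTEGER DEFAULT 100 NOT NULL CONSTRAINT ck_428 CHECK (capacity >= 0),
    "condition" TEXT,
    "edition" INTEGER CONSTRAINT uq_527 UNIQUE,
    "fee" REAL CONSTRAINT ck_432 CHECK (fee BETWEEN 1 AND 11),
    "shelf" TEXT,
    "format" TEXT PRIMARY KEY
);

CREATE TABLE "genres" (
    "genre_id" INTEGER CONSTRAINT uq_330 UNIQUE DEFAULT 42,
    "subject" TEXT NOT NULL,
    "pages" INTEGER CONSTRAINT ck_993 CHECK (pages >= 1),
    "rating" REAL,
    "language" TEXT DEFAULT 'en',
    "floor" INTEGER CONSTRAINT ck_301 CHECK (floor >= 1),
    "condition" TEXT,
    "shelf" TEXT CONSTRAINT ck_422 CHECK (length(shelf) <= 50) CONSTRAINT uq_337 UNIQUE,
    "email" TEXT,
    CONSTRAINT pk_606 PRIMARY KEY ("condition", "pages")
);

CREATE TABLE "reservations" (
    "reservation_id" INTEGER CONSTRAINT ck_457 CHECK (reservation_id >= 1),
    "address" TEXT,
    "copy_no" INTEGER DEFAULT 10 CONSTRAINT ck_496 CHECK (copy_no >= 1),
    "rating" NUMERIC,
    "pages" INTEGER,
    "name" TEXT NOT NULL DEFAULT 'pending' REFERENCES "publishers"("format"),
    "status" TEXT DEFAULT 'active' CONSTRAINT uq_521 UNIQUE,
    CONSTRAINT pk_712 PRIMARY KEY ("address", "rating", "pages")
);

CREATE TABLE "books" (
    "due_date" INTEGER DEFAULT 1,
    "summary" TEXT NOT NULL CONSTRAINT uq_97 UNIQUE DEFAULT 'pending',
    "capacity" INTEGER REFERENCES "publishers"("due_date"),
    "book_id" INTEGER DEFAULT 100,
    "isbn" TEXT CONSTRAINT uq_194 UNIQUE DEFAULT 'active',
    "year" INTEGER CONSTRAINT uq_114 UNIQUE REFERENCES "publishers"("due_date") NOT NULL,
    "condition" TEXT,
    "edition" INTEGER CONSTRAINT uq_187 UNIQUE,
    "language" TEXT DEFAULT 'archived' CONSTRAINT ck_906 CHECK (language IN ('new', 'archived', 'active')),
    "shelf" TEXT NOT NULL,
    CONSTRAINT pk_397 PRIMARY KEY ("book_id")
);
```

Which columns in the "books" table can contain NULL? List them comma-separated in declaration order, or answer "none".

- due_date: DEFAULT only fills an omitted column; an explicit NULL is still allowed → nullable.
- summary: declared NOT NULL → not nullable.
- capacity: a foreign key column may be NULL unless separately constrained → nullable.
- book_id: part of the PRIMARY KEY, which implies NOT NULL → not nullable.
- isbn: UNIQUE does not imply NOT NULL → nullable.
- year: declared NOT NULL → not nullable.
- condition: no NOT NULL constraint applies → nullable.
- edition: UNIQUE does not imply NOT NULL → nullable.
- language: CHECK does not forbid NULL (a CHECK constraint passes when its expression is NULL) → nullable.
- shelf: declared NOT NULL → not nullable.

due_date, capacity, isbn, condition, edition, language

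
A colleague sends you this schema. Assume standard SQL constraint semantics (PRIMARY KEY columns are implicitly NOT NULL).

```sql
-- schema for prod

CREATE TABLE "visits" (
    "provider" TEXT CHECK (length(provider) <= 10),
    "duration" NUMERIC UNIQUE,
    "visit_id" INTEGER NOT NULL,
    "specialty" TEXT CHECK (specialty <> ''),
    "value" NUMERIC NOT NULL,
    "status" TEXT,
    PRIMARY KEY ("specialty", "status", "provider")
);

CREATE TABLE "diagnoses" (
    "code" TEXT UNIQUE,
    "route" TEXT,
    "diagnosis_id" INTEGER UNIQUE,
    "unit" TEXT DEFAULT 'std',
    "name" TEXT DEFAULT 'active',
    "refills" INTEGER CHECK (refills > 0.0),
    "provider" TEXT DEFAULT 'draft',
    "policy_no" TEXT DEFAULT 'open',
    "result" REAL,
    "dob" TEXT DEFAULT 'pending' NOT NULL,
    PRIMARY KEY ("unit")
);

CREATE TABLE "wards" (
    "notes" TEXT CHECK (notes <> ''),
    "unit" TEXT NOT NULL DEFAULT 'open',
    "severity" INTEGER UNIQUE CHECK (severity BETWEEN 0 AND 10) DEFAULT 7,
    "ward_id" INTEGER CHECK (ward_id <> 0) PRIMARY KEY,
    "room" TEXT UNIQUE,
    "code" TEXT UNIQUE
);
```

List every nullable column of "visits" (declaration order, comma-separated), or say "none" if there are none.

- provider: part of the PRIMARY KEY, which implies NOT NULL → not nullable.
- duration: UNIQUE does not imply NOT NULL → nullable.
- visit_id: declared NOT NULL → not nullable.
- specialty: part of the PRIMARY KEY, which implies NOT NULL → not nullable.
- value: declared NOT NULL → not nullable.
- status: part of the PRIMARY KEY, which implies NOT NULL → not nullable.

duration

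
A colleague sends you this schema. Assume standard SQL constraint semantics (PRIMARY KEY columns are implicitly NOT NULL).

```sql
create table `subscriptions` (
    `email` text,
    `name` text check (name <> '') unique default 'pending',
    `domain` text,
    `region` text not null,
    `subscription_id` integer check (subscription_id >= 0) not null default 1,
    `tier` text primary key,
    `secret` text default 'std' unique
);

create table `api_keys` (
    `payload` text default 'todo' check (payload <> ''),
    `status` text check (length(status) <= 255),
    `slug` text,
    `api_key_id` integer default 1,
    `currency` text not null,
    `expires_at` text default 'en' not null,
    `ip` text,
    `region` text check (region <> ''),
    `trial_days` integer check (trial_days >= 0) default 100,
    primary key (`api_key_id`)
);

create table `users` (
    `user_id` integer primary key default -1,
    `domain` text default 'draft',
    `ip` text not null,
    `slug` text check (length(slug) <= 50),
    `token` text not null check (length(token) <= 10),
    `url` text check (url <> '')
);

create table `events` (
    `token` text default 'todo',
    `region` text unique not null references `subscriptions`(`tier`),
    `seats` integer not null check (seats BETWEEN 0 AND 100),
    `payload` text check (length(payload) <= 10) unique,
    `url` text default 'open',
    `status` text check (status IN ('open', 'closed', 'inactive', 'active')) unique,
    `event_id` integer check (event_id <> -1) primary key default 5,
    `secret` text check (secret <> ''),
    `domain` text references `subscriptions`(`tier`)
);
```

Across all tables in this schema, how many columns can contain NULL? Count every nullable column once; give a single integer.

19

subscriptions: 4 nullable (email, name, domain, secret — PK (tier) and explicit NOT NULL columns excluded).
api_keys: 6 nullable (payload, status, slug, ip, region, trial_days — PK (api_key_id) and explicit NOT NULL columns excluded).
users: 3 nullable (domain, slug, url — PK (user_id) and explicit NOT NULL columns excluded).
events: 6 nullable (token, payload, url, status, secret, domain — PK (event_id) and explicit NOT NULL columns excluded).
Total: 4 + 6 + 3 + 6 = 19.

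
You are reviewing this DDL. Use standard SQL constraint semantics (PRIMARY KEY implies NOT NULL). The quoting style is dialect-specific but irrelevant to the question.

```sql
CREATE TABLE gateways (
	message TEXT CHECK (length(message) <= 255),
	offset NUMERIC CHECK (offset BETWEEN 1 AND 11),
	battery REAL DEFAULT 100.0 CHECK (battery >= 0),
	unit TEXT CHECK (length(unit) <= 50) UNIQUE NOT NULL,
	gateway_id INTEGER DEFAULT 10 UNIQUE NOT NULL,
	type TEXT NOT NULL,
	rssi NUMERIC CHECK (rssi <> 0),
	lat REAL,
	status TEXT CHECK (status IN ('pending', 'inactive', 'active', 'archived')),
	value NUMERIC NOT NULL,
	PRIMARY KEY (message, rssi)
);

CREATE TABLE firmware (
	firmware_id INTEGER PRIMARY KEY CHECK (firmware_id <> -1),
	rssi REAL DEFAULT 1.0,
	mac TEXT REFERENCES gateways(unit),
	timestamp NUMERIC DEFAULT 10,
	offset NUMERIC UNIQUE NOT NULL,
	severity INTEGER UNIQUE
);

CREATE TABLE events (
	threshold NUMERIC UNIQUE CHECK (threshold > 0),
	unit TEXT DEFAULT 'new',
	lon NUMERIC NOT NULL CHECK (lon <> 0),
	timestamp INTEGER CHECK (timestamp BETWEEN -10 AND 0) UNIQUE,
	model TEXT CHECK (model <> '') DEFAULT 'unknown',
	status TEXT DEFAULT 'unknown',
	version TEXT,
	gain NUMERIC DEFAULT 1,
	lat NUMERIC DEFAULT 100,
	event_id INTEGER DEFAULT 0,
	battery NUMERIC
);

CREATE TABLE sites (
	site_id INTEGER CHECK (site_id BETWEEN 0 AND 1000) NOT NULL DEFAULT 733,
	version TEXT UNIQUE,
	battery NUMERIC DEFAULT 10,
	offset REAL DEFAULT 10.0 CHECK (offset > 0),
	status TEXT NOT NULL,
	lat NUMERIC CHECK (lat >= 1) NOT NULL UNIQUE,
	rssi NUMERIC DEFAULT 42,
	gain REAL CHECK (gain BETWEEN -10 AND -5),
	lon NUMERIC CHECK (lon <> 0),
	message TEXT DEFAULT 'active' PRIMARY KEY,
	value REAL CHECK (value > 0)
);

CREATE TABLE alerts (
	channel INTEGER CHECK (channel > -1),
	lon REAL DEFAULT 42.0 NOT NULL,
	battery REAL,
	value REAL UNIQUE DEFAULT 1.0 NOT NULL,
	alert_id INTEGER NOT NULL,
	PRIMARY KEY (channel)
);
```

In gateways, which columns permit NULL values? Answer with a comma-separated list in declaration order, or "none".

- message: part of the PRIMARY KEY, which implies NOT NULL → not nullable.
- offset: CHECK does not forbid NULL (a CHECK constraint passes when its expression is NULL) → nullable.
- battery: CHECK does not forbid NULL (a CHECK constraint passes when its expression is NULL) → nullable.
- unit: declared NOT NULL → not nullable.
- gateway_id: declared NOT NULL → not nullable.
- type: declared NOT NULL → not nullable.
- rssi: part of the PRIMARY KEY, which implies NOT NULL → not nullable.
- lat: no NOT NULL constraint applies → nullable.
- status: CHECK does not forbid NULL (a CHECK constraint passes when its expression is NULL) → nullable.
- value: declared NOT NULL → not nullable.

offset, battery, lat, status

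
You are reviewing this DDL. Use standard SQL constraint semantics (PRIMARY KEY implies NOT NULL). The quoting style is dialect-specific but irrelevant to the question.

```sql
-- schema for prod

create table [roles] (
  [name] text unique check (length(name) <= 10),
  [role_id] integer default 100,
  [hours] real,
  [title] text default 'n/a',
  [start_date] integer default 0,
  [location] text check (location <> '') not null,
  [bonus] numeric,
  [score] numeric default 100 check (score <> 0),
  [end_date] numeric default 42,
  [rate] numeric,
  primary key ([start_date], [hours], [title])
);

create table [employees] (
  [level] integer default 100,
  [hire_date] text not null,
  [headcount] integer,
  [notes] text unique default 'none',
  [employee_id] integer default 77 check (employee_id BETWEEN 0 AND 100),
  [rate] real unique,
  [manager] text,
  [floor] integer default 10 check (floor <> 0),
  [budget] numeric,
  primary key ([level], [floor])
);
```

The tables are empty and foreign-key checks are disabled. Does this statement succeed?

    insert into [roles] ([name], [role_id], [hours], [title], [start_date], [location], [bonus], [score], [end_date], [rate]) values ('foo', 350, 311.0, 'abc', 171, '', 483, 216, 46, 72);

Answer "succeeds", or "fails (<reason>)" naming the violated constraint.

fails (CHECK on location)

The value '' for location violates CHECK (location <> '').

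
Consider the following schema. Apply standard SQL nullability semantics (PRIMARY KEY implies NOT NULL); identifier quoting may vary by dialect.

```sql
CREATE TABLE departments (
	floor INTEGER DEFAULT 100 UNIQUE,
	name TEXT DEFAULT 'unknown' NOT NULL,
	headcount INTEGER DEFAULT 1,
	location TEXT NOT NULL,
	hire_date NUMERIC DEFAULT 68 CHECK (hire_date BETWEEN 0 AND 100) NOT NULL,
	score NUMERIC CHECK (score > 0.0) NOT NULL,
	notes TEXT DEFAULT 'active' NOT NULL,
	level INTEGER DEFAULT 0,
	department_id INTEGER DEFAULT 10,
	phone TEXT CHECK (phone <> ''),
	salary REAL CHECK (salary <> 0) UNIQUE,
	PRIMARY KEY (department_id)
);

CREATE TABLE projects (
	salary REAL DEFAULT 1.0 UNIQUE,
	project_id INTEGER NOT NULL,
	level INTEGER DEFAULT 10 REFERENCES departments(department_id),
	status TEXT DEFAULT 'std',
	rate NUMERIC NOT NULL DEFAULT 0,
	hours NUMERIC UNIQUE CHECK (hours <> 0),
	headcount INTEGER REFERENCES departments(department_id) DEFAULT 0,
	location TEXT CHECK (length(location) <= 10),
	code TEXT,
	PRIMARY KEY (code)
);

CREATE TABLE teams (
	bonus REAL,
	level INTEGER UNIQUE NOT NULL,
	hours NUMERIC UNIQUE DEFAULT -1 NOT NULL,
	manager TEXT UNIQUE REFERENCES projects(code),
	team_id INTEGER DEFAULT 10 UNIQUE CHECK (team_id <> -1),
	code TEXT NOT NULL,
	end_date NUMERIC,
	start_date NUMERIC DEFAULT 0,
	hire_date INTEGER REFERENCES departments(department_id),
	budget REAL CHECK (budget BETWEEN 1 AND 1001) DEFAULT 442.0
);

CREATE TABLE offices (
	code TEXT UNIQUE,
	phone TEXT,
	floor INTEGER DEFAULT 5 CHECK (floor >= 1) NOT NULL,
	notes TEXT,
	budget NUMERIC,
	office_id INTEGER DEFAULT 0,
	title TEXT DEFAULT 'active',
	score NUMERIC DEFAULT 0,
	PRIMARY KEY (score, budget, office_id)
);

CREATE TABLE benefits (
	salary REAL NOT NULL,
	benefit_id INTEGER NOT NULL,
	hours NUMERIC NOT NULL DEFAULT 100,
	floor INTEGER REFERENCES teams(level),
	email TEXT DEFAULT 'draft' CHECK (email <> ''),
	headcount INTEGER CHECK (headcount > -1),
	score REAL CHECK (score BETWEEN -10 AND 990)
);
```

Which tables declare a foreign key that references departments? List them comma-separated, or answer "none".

- projects.level references departments(department_id).
- projects.headcount references departments(department_id).
- teams.hire_date references departments(department_id).

projects, teams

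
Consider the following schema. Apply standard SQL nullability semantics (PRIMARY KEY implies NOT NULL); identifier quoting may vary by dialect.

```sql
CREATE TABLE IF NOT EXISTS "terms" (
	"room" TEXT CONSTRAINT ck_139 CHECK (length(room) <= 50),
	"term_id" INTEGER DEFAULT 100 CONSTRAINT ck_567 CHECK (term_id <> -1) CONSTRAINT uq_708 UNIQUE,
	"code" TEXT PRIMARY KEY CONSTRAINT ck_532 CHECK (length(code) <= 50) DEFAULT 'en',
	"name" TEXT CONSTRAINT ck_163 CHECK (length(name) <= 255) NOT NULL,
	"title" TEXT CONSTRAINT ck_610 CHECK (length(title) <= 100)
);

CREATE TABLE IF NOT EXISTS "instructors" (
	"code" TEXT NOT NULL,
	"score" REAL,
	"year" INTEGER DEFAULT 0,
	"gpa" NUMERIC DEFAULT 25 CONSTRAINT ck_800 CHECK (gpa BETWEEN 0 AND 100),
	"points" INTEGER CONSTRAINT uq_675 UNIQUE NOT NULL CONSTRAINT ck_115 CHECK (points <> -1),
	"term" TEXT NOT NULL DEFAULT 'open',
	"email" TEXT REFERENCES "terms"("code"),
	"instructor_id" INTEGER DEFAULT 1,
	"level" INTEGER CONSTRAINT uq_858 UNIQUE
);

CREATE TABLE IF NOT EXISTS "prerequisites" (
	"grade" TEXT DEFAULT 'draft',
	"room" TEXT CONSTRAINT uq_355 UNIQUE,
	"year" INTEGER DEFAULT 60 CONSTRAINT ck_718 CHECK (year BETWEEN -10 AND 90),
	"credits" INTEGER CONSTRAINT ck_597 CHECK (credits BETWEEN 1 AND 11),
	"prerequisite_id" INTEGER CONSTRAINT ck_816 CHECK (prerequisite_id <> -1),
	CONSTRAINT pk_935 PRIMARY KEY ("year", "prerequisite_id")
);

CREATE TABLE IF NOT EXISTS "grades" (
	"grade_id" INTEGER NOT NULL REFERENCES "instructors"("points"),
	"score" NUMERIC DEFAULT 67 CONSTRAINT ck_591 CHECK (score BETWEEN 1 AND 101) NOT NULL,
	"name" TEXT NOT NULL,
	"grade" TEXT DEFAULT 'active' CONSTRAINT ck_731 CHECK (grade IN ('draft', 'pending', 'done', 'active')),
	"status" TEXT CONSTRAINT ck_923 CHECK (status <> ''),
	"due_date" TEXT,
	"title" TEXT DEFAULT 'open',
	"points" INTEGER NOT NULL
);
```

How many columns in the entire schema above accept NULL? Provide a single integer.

16

terms: 3 nullable (room, term_id, title — PK (code) and explicit NOT NULL columns excluded).
instructors: 6 nullable (score, year, gpa, email, instructor_id, level — PK none and explicit NOT NULL columns excluded).
prerequisites: 3 nullable (grade, room, credits — PK (year, prerequisite_id) and explicit NOT NULL columns excluded).
grades: 4 nullable (grade, status, due_date, title — PK none and explicit NOT NULL columns excluded).
Total: 3 + 6 + 3 + 4 = 16.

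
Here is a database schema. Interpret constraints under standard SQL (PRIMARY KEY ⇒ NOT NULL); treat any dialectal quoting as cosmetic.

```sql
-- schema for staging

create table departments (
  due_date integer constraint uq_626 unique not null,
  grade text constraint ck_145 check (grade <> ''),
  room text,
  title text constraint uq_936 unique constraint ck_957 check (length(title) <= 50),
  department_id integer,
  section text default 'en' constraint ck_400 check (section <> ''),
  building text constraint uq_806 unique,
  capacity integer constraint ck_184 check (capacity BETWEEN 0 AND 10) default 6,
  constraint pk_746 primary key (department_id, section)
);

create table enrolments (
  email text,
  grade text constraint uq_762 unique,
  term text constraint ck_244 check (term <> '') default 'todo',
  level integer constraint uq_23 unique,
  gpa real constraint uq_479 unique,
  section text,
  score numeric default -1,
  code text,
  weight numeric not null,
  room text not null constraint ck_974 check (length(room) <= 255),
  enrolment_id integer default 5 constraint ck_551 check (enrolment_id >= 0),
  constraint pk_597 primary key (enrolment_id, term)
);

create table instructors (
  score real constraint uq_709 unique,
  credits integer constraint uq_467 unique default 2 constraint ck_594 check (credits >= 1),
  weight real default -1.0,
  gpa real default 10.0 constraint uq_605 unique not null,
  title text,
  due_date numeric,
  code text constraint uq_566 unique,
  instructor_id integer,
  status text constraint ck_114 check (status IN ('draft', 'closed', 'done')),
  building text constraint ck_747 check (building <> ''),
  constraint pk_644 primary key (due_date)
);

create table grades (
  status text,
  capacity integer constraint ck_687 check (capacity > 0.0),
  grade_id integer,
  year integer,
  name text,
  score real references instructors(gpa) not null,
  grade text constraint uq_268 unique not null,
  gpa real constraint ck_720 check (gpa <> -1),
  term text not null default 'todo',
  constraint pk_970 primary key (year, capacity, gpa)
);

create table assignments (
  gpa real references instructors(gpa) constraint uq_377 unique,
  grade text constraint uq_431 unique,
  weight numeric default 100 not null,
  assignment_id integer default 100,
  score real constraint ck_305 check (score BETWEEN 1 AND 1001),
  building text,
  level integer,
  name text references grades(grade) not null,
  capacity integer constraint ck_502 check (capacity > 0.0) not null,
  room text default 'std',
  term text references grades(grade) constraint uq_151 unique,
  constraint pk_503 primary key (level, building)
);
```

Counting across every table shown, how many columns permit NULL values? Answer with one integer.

departments: 5 nullable (grade, room, title, building, capacity — PK (department_id, section) and explicit NOT NULL columns excluded).
enrolments: 7 nullable (email, grade, level, gpa, section, score, code — PK (enrolment_id, term) and explicit NOT NULL columns excluded).
instructors: 8 nullable (score, credits, weight, title, code, instructor_id, status, building — PK (due_date) and explicit NOT NULL columns excluded).
grades: 3 nullable (status, grade_id, name — PK (year, capacity, gpa) and explicit NOT NULL columns excluded).
assignments: 6 nullable (gpa, grade, assignment_id, score, room, term — PK (level, building) and explicit NOT NULL columns excluded).
Total: 5 + 7 + 8 + 3 + 6 = 29.

29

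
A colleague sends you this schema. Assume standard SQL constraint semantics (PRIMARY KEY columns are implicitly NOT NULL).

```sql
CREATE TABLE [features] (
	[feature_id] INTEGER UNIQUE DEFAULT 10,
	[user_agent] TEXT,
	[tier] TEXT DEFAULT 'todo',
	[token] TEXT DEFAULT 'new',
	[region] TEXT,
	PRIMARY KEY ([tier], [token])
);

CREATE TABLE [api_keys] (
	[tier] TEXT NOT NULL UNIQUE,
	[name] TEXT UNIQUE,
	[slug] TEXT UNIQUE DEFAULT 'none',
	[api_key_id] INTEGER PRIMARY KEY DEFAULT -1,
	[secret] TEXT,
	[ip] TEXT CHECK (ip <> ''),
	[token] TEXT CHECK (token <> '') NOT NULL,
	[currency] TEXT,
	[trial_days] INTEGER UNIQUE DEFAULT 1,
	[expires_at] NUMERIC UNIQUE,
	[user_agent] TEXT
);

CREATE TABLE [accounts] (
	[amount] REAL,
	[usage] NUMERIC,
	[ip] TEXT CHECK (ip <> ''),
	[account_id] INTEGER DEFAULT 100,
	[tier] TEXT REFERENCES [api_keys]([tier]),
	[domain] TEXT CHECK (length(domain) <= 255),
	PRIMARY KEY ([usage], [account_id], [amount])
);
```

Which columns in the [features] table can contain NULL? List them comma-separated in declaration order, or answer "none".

feature_id, user_agent, region

- feature_id: UNIQUE does not imply NOT NULL → nullable.
- user_agent: no NOT NULL constraint applies → nullable.
- tier: part of the PRIMARY KEY, which implies NOT NULL → not nullable.
- token: part of the PRIMARY KEY, which implies NOT NULL → not nullable.
- region: no NOT NULL constraint applies → nullable.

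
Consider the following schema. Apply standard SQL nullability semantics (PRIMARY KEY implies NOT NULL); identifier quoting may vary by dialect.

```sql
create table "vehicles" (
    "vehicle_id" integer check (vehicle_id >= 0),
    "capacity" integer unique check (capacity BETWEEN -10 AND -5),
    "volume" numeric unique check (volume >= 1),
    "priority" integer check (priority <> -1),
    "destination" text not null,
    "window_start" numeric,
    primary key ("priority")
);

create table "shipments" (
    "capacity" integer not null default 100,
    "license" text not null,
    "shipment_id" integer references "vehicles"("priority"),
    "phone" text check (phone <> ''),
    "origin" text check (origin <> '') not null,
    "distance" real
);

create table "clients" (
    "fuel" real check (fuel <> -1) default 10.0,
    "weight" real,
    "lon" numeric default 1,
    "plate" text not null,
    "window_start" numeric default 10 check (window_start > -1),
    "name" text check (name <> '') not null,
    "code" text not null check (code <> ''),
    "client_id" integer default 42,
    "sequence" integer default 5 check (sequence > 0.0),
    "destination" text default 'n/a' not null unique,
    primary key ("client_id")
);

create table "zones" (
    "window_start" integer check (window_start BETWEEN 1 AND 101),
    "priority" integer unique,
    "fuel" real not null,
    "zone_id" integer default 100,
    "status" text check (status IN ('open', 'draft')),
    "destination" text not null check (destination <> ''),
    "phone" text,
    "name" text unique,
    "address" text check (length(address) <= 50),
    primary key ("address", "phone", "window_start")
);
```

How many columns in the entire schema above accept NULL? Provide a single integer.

16

vehicles: 4 nullable (vehicle_id, capacity, volume, window_start — PK (priority) and explicit NOT NULL columns excluded).
shipments: 3 nullable (shipment_id, phone, distance — PK none and explicit NOT NULL columns excluded).
clients: 5 nullable (fuel, weight, lon, window_start, sequence — PK (client_id) and explicit NOT NULL columns excluded).
zones: 4 nullable (priority, zone_id, status, name — PK (address, phone, window_start) and explicit NOT NULL columns excluded).
Total: 4 + 3 + 5 + 4 = 16.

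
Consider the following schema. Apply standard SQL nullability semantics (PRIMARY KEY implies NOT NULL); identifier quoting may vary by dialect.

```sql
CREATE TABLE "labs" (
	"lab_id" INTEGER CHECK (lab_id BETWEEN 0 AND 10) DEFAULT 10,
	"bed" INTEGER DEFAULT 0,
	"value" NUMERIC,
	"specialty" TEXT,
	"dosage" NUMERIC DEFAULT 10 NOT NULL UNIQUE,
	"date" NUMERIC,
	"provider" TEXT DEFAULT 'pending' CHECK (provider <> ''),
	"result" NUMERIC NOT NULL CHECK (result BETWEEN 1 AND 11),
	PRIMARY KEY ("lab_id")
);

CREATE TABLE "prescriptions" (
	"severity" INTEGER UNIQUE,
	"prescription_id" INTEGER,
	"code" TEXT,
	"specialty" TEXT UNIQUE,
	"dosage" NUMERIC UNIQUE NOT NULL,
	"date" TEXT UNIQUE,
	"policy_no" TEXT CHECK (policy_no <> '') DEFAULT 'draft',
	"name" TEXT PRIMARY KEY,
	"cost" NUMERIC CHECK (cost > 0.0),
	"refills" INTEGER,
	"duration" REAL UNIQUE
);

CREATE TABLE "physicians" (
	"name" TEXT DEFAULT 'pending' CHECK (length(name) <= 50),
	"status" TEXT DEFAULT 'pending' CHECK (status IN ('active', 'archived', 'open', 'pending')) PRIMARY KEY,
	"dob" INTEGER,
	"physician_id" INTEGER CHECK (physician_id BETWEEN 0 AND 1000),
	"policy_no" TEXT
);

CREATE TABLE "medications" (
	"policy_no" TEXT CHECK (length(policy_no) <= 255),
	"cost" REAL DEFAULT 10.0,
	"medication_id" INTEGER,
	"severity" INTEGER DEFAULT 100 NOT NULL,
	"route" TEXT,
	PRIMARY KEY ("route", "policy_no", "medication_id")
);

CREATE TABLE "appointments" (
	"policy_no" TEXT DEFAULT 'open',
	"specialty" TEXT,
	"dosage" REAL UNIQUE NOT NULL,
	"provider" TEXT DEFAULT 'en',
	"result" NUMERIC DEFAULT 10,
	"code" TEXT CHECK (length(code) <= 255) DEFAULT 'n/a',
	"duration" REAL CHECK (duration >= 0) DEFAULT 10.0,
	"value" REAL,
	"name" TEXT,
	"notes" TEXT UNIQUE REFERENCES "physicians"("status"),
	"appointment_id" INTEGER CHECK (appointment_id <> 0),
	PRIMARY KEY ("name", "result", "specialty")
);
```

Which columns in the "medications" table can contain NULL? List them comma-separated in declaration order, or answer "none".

- policy_no: part of the PRIMARY KEY, which implies NOT NULL → not nullable.
- cost: DEFAULT only fills an omitted column; an explicit NULL is still allowed → nullable.
- medication_id: part of the PRIMARY KEY, which implies NOT NULL → not nullable.
- severity: declared NOT NULL → not nullable.
- route: part of the PRIMARY KEY, which implies NOT NULL → not nullable.

cost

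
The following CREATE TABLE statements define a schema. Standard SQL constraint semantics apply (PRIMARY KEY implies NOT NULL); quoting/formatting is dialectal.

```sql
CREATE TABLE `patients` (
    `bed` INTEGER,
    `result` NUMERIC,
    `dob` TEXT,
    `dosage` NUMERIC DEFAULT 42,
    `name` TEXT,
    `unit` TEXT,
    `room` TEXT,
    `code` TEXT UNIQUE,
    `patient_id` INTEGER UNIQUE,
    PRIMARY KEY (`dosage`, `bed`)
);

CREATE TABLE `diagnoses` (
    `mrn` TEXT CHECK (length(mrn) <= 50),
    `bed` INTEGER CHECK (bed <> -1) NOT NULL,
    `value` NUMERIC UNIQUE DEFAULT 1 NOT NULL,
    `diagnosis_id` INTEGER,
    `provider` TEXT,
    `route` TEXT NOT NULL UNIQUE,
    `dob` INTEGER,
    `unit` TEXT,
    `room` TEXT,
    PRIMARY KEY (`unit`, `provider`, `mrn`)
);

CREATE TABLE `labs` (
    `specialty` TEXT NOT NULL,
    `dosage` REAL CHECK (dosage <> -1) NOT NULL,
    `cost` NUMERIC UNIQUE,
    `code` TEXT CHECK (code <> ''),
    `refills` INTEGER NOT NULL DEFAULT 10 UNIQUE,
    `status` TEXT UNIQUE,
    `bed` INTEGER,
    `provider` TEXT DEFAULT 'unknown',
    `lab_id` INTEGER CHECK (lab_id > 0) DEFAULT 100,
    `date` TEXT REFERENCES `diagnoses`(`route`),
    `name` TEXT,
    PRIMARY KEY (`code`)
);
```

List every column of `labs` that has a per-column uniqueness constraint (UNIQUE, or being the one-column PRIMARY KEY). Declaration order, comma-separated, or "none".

cost, code, refills, status

- specialty: no UNIQUE or single-column PK constraint.
- dosage: no UNIQUE or single-column PK constraint.
- cost: declared UNIQUE → unique.
- code: single-column PRIMARY KEY → unique.
- refills: declared UNIQUE → unique.
- status: declared UNIQUE → unique.
- bed: no UNIQUE or single-column PK constraint.
- provider: no UNIQUE or single-column PK constraint.
- lab_id: no UNIQUE or single-column PK constraint.
- date: no UNIQUE or single-column PK constraint.
- name: no UNIQUE or single-column PK constraint.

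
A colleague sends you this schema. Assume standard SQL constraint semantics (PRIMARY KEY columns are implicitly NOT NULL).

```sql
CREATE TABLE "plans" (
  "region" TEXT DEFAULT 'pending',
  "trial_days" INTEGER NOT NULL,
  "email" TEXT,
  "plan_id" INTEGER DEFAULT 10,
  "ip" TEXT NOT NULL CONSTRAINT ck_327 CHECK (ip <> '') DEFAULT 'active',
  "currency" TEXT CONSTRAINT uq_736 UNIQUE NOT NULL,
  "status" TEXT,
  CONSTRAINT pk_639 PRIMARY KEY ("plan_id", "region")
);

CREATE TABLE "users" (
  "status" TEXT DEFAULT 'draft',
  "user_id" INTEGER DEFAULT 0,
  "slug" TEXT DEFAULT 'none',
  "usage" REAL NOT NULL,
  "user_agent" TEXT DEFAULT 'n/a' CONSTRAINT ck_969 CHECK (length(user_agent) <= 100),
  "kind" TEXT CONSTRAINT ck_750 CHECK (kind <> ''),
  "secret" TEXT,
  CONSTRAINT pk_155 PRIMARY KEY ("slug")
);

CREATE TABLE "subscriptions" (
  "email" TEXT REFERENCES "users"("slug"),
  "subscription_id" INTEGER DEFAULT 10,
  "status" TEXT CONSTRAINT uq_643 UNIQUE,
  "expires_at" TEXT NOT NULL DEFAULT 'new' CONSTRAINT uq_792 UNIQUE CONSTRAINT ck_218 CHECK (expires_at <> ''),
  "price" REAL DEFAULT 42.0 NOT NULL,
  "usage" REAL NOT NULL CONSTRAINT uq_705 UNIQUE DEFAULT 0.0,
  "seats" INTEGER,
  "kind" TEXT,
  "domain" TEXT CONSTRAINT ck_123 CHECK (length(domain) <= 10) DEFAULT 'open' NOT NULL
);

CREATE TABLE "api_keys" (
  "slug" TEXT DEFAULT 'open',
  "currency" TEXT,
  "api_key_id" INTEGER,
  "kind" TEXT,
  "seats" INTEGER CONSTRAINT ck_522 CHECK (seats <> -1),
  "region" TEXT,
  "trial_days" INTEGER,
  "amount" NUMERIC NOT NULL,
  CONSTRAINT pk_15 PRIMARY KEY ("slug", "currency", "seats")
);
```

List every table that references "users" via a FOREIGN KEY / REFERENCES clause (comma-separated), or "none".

subscriptions

- subscriptions.email references users(slug).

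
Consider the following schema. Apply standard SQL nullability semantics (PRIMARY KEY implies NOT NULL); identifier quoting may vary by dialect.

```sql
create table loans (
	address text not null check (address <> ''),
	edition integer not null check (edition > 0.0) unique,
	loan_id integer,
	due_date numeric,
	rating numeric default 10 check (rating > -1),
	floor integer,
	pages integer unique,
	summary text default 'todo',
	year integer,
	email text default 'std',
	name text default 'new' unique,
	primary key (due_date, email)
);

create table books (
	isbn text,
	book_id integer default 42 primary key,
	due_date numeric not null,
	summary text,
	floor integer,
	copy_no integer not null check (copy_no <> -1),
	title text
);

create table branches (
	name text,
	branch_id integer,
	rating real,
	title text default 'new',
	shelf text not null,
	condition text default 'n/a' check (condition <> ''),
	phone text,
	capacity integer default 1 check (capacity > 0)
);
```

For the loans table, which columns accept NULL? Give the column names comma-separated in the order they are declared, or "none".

loan_id, rating, floor, pages, summary, year, name

- address: declared NOT NULL → not nullable.
- edition: declared NOT NULL → not nullable.
- loan_id: no NOT NULL constraint applies → nullable.
- due_date: part of the PRIMARY KEY, which implies NOT NULL → not nullable.
- rating: CHECK does not forbid NULL (a CHECK constraint passes when its expression is NULL) → nullable.
- floor: no NOT NULL constraint applies → nullable.
- pages: UNIQUE does not imply NOT NULL → nullable.
- summary: DEFAULT only fills an omitted column; an explicit NULL is still allowed → nullable.
- year: no NOT NULL constraint applies → nullable.
- email: part of the PRIMARY KEY, which implies NOT NULL → not nullable.
- name: UNIQUE does not imply NOT NULL → nullable.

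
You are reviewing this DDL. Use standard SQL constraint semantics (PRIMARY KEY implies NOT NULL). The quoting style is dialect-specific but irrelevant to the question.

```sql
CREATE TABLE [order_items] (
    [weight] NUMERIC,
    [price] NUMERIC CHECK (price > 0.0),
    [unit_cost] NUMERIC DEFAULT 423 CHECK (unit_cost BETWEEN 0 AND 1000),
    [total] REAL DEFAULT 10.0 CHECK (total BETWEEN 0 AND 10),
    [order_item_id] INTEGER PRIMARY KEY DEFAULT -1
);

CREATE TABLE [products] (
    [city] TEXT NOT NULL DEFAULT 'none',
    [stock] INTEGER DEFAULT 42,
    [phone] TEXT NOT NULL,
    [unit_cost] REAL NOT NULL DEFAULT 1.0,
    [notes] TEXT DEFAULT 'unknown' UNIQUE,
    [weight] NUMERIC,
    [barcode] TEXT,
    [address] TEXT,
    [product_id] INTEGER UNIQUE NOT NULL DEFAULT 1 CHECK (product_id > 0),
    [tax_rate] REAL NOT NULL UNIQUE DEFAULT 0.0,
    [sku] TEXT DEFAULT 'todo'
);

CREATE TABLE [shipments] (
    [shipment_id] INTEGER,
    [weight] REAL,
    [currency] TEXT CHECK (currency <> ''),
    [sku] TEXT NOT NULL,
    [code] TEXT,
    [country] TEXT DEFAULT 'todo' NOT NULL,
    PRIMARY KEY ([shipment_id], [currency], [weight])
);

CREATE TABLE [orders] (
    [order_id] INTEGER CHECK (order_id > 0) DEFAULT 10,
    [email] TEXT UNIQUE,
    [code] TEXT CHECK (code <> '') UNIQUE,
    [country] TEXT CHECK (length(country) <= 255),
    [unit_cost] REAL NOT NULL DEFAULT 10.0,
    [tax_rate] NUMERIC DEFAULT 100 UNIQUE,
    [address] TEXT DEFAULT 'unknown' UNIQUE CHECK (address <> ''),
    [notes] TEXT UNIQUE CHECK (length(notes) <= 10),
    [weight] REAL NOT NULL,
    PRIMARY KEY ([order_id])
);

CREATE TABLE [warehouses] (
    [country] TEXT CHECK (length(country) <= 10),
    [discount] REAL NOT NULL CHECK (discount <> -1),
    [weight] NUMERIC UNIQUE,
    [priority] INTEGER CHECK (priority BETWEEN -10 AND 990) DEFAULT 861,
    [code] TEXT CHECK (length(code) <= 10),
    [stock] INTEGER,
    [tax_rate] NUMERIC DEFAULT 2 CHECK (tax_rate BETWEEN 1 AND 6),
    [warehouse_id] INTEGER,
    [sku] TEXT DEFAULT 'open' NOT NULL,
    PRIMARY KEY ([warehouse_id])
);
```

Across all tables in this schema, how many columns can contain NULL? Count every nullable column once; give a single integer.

23

order_items: 4 nullable (weight, price, unit_cost, total — PK (order_item_id) and explicit NOT NULL columns excluded).
products: 6 nullable (stock, notes, weight, barcode, address, sku — PK none and explicit NOT NULL columns excluded).
shipments: 1 nullable (code — PK (shipment_id, currency, weight) and explicit NOT NULL columns excluded).
orders: 6 nullable (email, code, country, tax_rate, address, notes — PK (order_id) and explicit NOT NULL columns excluded).
warehouses: 6 nullable (country, weight, priority, code, stock, tax_rate — PK (warehouse_id) and explicit NOT NULL columns excluded).
Total: 4 + 6 + 1 + 6 + 6 = 23.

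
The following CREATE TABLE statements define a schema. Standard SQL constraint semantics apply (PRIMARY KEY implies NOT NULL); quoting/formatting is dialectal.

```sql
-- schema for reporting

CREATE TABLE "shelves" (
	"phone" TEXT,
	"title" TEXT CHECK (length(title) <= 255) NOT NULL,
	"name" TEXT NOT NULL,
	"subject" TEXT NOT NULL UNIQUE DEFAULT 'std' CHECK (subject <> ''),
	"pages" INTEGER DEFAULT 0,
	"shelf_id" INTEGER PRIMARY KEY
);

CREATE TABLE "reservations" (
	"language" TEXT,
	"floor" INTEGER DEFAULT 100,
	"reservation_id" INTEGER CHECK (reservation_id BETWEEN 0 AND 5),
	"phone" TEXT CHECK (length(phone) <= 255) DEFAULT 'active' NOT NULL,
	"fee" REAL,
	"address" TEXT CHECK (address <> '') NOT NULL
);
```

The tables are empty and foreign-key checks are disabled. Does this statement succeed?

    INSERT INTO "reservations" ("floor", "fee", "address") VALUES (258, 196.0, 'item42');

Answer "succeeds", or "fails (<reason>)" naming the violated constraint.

NOT NULL columns: address is supplied; phone defaults to 'active'.
CHECK constraints: 'item42' satisfies (address <> '').
No constraint is violated.

succeeds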